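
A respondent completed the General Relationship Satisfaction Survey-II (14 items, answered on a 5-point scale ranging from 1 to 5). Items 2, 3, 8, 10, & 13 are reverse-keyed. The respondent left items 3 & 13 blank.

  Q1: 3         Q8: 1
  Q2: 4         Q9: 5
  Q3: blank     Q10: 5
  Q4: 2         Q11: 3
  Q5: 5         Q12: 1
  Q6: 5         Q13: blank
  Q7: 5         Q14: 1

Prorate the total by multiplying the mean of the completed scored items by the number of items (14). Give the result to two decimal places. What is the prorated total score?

44.33

Reverse-coded (reverse-coded value = 6 − response):
  item 2: 6 − 4 = 2
  item 8: 6 − 1 = 5
  item 10: 6 − 5 = 1
Completed scored items (12 of 14): 3, 2, 2, 5, 5, 5, 5, 5, 1, 3, 1, 1; sum = 38.
Person mean = 38 / 12 ≈ 3.1667
Prorated total = (38 / 12) × 14 = 44.33 (to 2 dp)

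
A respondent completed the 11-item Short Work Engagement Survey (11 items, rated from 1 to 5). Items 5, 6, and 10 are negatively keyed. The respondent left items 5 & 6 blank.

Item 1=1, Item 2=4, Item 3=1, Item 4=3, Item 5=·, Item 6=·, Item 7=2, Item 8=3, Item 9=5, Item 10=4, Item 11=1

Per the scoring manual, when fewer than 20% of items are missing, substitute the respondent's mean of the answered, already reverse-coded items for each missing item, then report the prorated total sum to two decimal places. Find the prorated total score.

26.89

Reverse-coded (reverse-coded value = 6 − response):
  item 10: 6 − 4 = 2
Completed scored items (9 of 11): 1, 4, 1, 3, 2, 3, 5, 2, 1; sum = 22.
Person mean = 22 / 9 ≈ 2.4444
Prorated total = (22 / 9) × 11 = 26.89 (to 2 dp)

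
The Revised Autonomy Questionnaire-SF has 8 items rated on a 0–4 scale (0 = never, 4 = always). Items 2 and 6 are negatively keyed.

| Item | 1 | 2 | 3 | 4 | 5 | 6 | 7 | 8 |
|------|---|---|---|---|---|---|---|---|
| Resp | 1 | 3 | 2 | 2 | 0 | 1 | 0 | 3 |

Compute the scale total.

12

Raw sum = 12. Negatively keyed items: 2, 6; their raw sum = 4.
Each reversal replaces raw with 4 − raw, changing the total by 4 − 2·raw per item.
Total = 12 + 2·4 − 2·4 = 12 + 8 − 8 = 12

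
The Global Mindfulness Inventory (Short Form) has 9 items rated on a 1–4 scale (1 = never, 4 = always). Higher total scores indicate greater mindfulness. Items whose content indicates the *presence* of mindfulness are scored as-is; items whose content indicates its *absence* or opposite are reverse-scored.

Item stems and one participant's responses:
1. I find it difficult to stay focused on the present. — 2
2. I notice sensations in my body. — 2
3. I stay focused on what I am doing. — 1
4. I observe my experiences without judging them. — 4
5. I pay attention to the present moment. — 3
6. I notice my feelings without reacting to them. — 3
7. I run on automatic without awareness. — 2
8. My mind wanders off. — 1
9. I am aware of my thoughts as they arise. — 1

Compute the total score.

24

Items 1, 7, 8 describe the absence/opposite of mindfulness → reverse-score.
reverse-coded value = 5 − response.
  item 1: 5 − 2 = 3
  item 2: 2
  item 3: 1
  item 4: 4
  item 5: 3
  item 6: 3
  item 7: 5 − 2 = 3
  item 8: 5 − 1 = 4
  item 9: 1
Total = 3 + 2 + 1 + 4 + 3 + 3 + 3 + 4 + 1 = 24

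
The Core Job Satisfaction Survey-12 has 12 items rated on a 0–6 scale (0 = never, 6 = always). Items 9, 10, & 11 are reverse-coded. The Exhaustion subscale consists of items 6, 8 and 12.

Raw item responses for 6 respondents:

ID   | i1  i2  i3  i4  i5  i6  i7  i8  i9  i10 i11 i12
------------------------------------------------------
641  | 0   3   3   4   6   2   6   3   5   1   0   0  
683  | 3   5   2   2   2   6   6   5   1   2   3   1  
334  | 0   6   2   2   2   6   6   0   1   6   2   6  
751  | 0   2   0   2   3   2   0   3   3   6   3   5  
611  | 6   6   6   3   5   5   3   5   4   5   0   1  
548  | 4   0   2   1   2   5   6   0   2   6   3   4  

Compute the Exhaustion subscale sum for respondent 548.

Respondent 548 raw: 4, 0, 2, 1, 2, 5, 6, 0, 2, 6, 3, 4.
Exhaustion items: 6, 8, 12.
Reverse-coded (on a 0–6 scale, reversed = 6 − raw):
  item 6: 5
  item 8: 0
  item 12: 4
Sum = 5 + 0 + 4 = 9

9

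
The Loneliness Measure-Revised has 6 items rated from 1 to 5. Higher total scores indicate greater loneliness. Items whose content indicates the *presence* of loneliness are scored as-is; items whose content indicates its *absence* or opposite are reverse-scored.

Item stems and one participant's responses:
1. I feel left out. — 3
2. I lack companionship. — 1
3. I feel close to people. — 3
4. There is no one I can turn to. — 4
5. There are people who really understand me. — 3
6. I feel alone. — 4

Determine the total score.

18

Items 3, 5 describe the absence/opposite of loneliness → reverse-score.
on a 1–5 scale, reversed = 6 − raw.
  item 1: 3
  item 2: 1
  item 3: 6 − 3 = 3
  item 4: 4
  item 5: 6 − 3 = 3
  item 6: 4
Total = 3 + 1 + 3 + 4 + 3 + 4 = 18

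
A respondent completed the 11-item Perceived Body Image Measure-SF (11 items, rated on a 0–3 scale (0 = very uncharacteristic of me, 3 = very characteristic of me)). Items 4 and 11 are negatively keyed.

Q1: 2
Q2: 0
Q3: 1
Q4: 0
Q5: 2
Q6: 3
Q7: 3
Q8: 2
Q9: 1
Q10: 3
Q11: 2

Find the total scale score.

21

Apply reverse scoring (reversed = (0+3) − raw = 3 − raw):
  item 4: 3 − 0 = 3
  item 11: 3 − 2 = 1
Scored responses: 2, 0, 1, 3, 2, 3, 3, 2, 1, 3, 1
Total = 2 + 0 + 1 + 3 + 2 + 3 + 3 + 2 + 1 + 3 + 1 = 21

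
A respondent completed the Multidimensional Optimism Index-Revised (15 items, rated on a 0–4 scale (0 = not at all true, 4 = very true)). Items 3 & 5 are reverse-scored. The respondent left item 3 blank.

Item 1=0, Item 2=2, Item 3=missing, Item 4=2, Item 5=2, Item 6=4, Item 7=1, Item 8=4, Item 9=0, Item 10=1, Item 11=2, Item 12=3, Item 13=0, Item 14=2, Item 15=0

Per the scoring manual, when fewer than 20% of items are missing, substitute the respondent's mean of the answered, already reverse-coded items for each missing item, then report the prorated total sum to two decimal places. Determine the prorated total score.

Reverse-coded (on a 0–4 scale, reversed = 4 − raw):
  item 5: 4 − 2 = 2
Completed scored items (14 of 15): 0, 2, 2, 2, 4, 1, 4, 0, 1, 2, 3, 0, 2, 0; sum = 23.
Person mean = 23 / 14 ≈ 1.6429
Prorated total = (23 / 14) × 15 = 24.64 (to 2 dp)

24.64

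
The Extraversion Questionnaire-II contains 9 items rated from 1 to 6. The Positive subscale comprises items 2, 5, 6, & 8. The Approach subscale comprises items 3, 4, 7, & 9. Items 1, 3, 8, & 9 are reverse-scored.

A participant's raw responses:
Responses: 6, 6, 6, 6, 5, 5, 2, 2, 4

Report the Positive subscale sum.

21

Positive items: 2, 5, 6, 8.
Of these, item 8 is reverse-scored; on a 1–6 scale, reversed = 7 − raw.
  item 2: 6
  item 5: 5
  item 6: 5
  item 8: 7 − 2 = 5
Sum = 6 + 5 + 5 + 5 = 21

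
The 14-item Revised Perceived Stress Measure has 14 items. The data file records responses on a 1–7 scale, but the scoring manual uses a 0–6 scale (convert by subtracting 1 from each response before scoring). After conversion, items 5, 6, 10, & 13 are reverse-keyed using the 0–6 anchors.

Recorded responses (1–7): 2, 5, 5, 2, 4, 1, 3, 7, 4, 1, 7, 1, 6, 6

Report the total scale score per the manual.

Convert to 0–6: 1, 4, 4, 1, 3, 0, 2, 6, 3, 0, 6, 0, 5, 5
Reverse-coded (reverse-coded value = 6 − response):
  item 5: 6 − 3 = 3
  item 6: 6 − 0 = 6
  item 10: 6 − 0 = 6
  item 13: 6 − 5 = 1
Scored: 1, 4, 4, 1, 3, 6, 2, 6, 3, 6, 6, 0, 1, 5
Total = 48

48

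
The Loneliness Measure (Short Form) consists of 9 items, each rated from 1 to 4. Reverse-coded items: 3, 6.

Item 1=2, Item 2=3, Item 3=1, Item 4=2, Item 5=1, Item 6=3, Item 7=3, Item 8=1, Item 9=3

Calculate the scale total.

21

Raw sum = 19. Reverse-coded items: 3, 6; their raw sum = 4.
Each reversal replaces raw with 5 − raw, changing the total by 5 − 2·raw per item.
Total = 19 + 2·5 − 2·4 = 19 + 10 − 8 = 21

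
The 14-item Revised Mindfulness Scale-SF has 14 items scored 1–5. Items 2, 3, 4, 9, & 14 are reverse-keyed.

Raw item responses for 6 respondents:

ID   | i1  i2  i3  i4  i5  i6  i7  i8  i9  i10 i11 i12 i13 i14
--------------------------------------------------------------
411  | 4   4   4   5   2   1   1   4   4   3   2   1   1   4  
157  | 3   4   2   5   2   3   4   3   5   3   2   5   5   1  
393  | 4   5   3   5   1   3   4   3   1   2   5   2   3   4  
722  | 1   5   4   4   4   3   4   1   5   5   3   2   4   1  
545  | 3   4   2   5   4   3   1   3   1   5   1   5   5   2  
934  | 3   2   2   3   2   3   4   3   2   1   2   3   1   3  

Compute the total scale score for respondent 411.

Respondent 411 raw: 4, 4, 4, 5, 2, 1, 1, 4, 4, 3, 2, 1, 1, 4.
Reverse-coded (on a 1–5 scale, reversed = 6 − raw):
  item 1: 4
  item 2: 6 − 4 = 2
  item 3: 6 − 4 = 2
  item 4: 6 − 5 = 1
  item 5: 2
  item 6: 1
  item 7: 1
  item 8: 4
  item 9: 6 − 4 = 2
  item 10: 3
  item 11: 2
  item 12: 1
  item 13: 1
  item 14: 6 − 4 = 2
Sum = 4 + 2 + 2 + 1 + 2 + 1 + 1 + 4 + 2 + 3 + 2 + 1 + 1 + 2 = 28

28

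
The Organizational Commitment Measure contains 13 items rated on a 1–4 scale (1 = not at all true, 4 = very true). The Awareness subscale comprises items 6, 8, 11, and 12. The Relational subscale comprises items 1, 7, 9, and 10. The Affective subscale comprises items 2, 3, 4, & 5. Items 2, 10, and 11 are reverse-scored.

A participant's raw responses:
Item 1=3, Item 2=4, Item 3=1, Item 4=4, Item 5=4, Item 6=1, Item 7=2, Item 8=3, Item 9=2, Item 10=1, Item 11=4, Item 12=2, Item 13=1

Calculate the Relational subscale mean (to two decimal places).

Relational items: 1, 7, 9, 10.
Of these, item 10 is reverse-scored; on a 1–4 scale, reversed = 5 − raw.
  item 1: 3
  item 7: 2
  item 9: 2
  item 10: 5 − 1 = 4
Sum = 3 + 2 + 2 + 4 = 11
Mean = 11 / 4 = 2.75

2.75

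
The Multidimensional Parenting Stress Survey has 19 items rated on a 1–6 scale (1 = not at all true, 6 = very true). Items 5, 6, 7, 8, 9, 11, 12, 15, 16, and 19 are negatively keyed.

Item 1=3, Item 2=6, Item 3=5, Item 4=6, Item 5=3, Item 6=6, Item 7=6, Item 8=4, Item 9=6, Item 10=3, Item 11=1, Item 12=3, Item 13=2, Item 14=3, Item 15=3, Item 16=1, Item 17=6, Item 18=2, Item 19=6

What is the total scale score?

Reversing items 5, 6, 7, 8, 9, 11, 12, 15, 16 and 19 with 7 − raw:
Total = 3 + 6 + 5 + 6 + (7−3) + (7−6) + (7−6) + (7−4) + (7−6) + 3 + (7−1) + (7−3) + 2 + 3 + (7−3) + (7−1) + 6 + 2 + (7−6)
      = 3 + 6 + 5 + 6 + 4 + 1 + 1 + 3 + 1 + 3 + 6 + 4 + 2 + 3 + 4 + 6 + 6 + 2 + 1 = 67

67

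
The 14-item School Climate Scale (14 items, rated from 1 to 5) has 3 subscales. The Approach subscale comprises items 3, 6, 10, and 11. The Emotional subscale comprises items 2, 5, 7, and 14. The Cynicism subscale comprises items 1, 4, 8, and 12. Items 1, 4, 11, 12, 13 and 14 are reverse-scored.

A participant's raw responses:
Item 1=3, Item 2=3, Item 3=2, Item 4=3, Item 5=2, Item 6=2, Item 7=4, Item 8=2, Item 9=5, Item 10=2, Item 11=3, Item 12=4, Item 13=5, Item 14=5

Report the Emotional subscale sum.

10

Emotional items: 2, 5, 7, 14.
Of these, item 14 is reverse-scored; reverse-coded value = 6 − response.
  item 2: 3
  item 5: 2
  item 7: 4
  item 14: 6 − 5 = 1
Sum = 3 + 2 + 4 + 1 = 10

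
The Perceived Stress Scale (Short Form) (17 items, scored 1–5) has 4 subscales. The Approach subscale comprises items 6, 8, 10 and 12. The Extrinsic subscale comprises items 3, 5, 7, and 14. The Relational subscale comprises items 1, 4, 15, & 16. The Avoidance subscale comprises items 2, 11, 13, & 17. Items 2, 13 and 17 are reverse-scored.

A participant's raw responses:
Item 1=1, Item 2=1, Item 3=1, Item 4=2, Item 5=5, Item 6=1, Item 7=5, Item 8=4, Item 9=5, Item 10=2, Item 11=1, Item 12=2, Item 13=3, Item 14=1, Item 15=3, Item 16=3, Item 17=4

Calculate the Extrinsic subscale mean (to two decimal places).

Extrinsic items: 3, 5, 7, 14.
  item 3: 1
  item 5: 5
  item 7: 5
  item 14: 1
Sum = 1 + 5 + 5 + 1 = 12
Mean = 12 / 4 = 3.00

3.00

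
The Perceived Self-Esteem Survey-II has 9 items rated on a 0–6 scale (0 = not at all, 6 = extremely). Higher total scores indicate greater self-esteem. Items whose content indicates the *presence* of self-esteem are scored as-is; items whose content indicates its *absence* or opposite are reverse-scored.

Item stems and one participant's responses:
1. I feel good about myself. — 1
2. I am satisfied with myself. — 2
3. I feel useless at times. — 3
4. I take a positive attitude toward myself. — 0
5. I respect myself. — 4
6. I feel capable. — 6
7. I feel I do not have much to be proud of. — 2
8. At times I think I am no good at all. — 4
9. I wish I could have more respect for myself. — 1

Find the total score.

27

Items 3, 7, 8, 9 describe the absence/opposite of self-esteem → reverse-score.
on a 0–6 scale, reversed = 6 − raw.
  item 1: 1
  item 2: 2
  item 3: 6 − 3 = 3
  item 4: 0
  item 5: 4
  item 6: 6
  item 7: 6 − 2 = 4
  item 8: 6 − 4 = 2
  item 9: 6 − 1 = 5
Total = 1 + 2 + 3 + 0 + 4 + 6 + 4 + 2 + 5 = 27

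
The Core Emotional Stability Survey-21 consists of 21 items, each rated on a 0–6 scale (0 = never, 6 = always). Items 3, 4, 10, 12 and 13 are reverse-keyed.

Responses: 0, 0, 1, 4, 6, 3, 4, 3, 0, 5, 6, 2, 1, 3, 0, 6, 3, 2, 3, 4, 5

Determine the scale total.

65

Apply reverse scoring (reverse-coded value = 6 − response):
  item 3: 6 − 1 = 5
  item 4: 6 − 4 = 2
  item 10: 6 − 5 = 1
  item 12: 6 − 2 = 4
  item 13: 6 − 1 = 5
After reverse-coding: 0, 0, 5, 2, 6, 3, 4, 3, 0, 1, 6, 4, 5, 3, 0, 6, 3, 2, 3, 4, 5
Total = 0 + 0 + 5 + 2 + 6 + 3 + 4 + 3 + 0 + 1 + 6 + 4 + 5 + 3 + 0 + 6 + 3 + 2 + 3 + 4 + 5 = 65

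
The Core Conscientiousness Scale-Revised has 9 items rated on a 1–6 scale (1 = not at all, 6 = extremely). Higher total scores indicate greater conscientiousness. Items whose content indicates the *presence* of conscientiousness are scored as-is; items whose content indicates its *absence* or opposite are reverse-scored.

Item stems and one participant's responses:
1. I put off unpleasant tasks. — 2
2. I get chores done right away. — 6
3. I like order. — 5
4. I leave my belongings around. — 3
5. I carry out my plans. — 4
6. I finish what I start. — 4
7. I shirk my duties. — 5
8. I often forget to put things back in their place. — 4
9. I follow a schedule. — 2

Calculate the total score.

Items 1, 4, 7, 8 describe the absence/opposite of conscientiousness → reverse-score.
on a 1–6 scale, reversed = 7 − raw.
  item 1: 7 − 2 = 5
  item 2: 6
  item 3: 5
  item 4: 7 − 3 = 4
  item 5: 4
  item 6: 4
  item 7: 7 − 5 = 2
  item 8: 7 − 4 = 3
  item 9: 2
Total = 5 + 6 + 5 + 4 + 4 + 4 + 2 + 3 + 2 = 35

35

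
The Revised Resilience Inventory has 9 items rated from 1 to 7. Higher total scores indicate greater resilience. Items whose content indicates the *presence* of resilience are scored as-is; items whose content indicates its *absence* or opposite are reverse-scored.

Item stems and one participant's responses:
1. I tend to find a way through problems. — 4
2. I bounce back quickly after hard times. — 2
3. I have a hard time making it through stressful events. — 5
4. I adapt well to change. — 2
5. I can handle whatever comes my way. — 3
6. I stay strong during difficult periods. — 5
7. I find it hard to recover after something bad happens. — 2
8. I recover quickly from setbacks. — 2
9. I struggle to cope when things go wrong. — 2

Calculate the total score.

Items 3, 7, 9 describe the absence/opposite of resilience → reverse-score.
reverse-coded value = 8 − response.
  item 1: 4
  item 2: 2
  item 3: 8 − 5 = 3
  item 4: 2
  item 5: 3
  item 6: 5
  item 7: 8 − 2 = 6
  item 8: 2
  item 9: 8 − 2 = 6
Total = 4 + 2 + 3 + 2 + 3 + 5 + 6 + 2 + 6 = 33

33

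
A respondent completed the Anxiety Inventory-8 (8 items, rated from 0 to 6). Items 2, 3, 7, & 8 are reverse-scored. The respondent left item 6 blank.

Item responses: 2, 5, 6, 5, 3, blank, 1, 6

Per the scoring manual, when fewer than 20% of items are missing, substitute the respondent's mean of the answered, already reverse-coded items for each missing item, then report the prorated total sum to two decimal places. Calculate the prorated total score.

Reverse-coded (reverse-coded value = 6 − response):
  item 2: 6 − 5 = 1
  item 3: 6 − 6 = 0
  item 7: 6 − 1 = 5
  item 8: 6 − 6 = 0
Completed scored items (7 of 8): 2, 1, 0, 5, 3, 5, 0; sum = 16.
Person mean = 16 / 7 ≈ 2.2857
Prorated total = (16 / 7) × 8 = 18.29 (to 2 dp)

18.29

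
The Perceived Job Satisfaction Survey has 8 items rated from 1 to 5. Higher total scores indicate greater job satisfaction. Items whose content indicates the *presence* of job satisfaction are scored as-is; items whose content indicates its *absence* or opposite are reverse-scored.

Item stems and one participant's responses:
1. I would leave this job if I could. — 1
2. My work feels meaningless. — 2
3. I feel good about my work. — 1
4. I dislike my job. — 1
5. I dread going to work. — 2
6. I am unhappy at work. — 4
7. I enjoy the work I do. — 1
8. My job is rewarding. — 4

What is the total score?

Items 1, 2, 4, 5, 6 describe the absence/opposite of job satisfaction → reverse-score.
reversed = (1+5) − raw = 6 − raw.
  item 1: 6 − 1 = 5
  item 2: 6 − 2 = 4
  item 3: 1
  item 4: 6 − 1 = 5
  item 5: 6 − 2 = 4
  item 6: 6 − 4 = 2
  item 7: 1
  item 8: 4
Total = 5 + 4 + 1 + 5 + 4 + 2 + 1 + 4 = 26

26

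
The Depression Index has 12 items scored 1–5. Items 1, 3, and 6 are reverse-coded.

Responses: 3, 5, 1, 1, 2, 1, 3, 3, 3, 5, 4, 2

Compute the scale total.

Reversing items 1, 3, and 6 with 6 − raw:
Total = (6−3) + 5 + (6−1) + 1 + 2 + (6−1) + 3 + 3 + 3 + 5 + 4 + 2
      = 3 + 5 + 5 + 1 + 2 + 5 + 3 + 3 + 3 + 5 + 4 + 2 = 41

41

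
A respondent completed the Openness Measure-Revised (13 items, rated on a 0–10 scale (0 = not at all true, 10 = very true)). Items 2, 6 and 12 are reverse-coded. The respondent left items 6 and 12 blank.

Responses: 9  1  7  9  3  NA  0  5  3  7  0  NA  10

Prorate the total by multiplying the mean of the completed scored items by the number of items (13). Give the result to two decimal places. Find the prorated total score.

Reverse-coded (reversed = (0+10) − raw = 10 − raw):
  item 2: 10 − 1 = 9
Completed scored items (11 of 13): 9, 9, 7, 9, 3, 0, 5, 3, 7, 0, 10; sum = 62.
Person mean = 62 / 11 ≈ 5.6364
Prorated total = (62 / 11) × 13 = 73.27 (to 2 dp)

73.27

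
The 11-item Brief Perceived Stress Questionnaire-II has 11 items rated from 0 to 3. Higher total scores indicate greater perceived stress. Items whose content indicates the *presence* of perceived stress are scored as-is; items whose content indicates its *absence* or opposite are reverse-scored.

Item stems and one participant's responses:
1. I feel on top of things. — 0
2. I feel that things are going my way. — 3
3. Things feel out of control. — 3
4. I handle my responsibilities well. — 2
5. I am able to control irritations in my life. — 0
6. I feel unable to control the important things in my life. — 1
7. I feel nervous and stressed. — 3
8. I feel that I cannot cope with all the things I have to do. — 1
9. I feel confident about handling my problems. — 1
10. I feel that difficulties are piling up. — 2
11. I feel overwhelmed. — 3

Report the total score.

Items 1, 2, 4, 5, 9 describe the absence/opposite of perceived stress → reverse-score.
reverse-coded value = 3 − response.
  item 1: 3 − 0 = 3
  item 2: 3 − 3 = 0
  item 3: 3
  item 4: 3 − 2 = 1
  item 5: 3 − 0 = 3
  item 6: 1
  item 7: 3
  item 8: 1
  item 9: 3 − 1 = 2
  item 10: 2
  item 11: 3
Total = 3 + 0 + 3 + 1 + 3 + 1 + 3 + 1 + 2 + 2 + 3 = 22

22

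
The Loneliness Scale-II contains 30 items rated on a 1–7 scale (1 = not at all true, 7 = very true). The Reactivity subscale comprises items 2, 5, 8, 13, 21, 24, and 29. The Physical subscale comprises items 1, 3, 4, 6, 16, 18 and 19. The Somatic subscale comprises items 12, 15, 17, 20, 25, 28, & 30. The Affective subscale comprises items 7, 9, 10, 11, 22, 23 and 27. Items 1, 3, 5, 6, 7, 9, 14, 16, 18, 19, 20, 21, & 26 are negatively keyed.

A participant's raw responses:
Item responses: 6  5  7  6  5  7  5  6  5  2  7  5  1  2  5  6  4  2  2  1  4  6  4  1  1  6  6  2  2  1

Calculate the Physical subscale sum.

Physical items: 1, 3, 4, 6, 16, 18, 19.
Of these, items 1, 3, 6, 16, 18, and 19 are negatively keyed; reverse-coded value = 8 − response.
  item 1: 8 − 6 = 2
  item 3: 8 − 7 = 1
  item 4: 6
  item 6: 8 − 7 = 1
  item 16: 8 − 6 = 2
  item 18: 8 − 2 = 6
  item 19: 8 − 2 = 6
Sum = 2 + 1 + 6 + 1 + 2 + 6 + 6 = 24

24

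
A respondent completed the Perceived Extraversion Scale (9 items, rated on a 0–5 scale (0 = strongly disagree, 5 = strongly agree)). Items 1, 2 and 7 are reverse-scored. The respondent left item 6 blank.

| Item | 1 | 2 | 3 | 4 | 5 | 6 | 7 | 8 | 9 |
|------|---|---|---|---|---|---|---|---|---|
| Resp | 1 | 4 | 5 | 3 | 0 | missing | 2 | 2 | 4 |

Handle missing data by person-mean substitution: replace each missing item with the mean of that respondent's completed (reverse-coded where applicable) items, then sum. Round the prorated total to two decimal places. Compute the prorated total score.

24.75

Reverse-coded (reversed = (0+5) − raw = 5 − raw):
  item 1: 5 − 1 = 4
  item 2: 5 − 4 = 1
  item 7: 5 − 2 = 3
Completed scored items (8 of 9): 4, 1, 5, 3, 0, 3, 2, 4; sum = 22.
Person mean = 22 / 8 ≈ 2.7500
Prorated total = (22 / 8) × 9 = 24.75 (to 2 dp)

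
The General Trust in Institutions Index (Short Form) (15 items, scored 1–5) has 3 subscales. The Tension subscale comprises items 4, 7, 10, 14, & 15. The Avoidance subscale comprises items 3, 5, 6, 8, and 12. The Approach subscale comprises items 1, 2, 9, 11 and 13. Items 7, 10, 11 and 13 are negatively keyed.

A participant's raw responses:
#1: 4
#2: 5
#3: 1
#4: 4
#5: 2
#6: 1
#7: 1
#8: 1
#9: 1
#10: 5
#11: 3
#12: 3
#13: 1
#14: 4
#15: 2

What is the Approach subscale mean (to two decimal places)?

3.60

Approach items: 1, 2, 9, 11, 13.
Of these, items 11 & 13 are negatively keyed; reversed = (1+5) − raw = 6 − raw.
  item 1: 4
  item 2: 5
  item 9: 1
  item 11: 6 − 3 = 3
  item 13: 6 − 1 = 5
Sum = 4 + 5 + 1 + 3 + 5 = 18
Mean = 18 / 5 = 3.60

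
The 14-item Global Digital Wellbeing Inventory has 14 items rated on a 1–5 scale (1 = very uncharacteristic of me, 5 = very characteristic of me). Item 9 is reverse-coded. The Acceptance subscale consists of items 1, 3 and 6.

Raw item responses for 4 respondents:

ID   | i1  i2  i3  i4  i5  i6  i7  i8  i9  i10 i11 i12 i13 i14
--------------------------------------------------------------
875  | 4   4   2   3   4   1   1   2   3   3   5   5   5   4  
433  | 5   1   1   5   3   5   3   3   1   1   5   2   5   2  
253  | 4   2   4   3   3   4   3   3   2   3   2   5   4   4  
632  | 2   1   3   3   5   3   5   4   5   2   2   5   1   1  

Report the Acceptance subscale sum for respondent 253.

Respondent 253 raw: 4, 2, 4, 3, 3, 4, 3, 3, 2, 3, 2, 5, 4, 4.
Acceptance items: 1, 3, 6.
Reverse-coded (on a 1–5 scale, reversed = 6 − raw):
  item 1: 4
  item 3: 4
  item 6: 4
Sum = 4 + 4 + 4 = 12

12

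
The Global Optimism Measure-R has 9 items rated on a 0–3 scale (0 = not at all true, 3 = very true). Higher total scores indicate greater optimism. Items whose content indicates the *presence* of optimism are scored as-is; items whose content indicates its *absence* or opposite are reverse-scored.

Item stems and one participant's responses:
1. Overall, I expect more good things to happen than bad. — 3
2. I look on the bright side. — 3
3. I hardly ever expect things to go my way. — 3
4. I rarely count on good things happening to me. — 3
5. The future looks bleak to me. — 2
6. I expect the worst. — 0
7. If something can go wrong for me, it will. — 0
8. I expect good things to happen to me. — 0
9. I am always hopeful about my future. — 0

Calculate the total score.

13

Items 3, 4, 5, 6, 7 describe the absence/opposite of optimism → reverse-score.
reverse-coded value = 3 − response.
  item 1: 3
  item 2: 3
  item 3: 3 − 3 = 0
  item 4: 3 − 3 = 0
  item 5: 3 − 2 = 1
  item 6: 3 − 0 = 3
  item 7: 3 − 0 = 3
  item 8: 0
  item 9: 0
Total = 3 + 3 + 0 + 0 + 1 + 3 + 3 + 0 + 0 = 13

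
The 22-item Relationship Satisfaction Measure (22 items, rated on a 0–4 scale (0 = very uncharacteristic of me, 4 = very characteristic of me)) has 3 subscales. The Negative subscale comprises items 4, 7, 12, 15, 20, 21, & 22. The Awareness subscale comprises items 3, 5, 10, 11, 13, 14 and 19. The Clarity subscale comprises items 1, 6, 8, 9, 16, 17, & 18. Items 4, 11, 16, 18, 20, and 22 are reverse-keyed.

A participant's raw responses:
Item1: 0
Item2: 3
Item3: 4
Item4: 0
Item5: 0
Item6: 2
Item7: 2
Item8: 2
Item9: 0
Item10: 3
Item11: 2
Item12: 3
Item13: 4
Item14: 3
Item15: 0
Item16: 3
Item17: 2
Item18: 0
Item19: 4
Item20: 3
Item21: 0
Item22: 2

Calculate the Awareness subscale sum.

Awareness items: 3, 5, 10, 11, 13, 14, 19.
Of these, item 11 is reverse-keyed; on a 0–4 scale, reversed = 4 − raw.
  item 3: 4
  item 5: 0
  item 10: 3
  item 11: 4 − 2 = 2
  item 13: 4
  item 14: 3
  item 19: 4
Sum = 4 + 0 + 3 + 2 + 4 + 3 + 4 = 20

20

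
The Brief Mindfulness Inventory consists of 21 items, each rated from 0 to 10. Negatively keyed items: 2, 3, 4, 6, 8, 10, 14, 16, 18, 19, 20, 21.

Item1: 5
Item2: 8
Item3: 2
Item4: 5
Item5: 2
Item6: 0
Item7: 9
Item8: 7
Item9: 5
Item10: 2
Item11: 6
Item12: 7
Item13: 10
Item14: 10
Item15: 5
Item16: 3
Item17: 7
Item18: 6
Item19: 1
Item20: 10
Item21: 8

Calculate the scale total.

Raw sum = 118. Negatively keyed items: 2, 3, 4, 6, 8, 10, 14, 16, 18, 19, 20, 21; their raw sum = 62.
Each reversal replaces raw with 10 − raw, changing the total by 10 − 2·raw per item.
Total = 118 + 12·10 − 2·62 = 118 + 120 − 124 = 114

114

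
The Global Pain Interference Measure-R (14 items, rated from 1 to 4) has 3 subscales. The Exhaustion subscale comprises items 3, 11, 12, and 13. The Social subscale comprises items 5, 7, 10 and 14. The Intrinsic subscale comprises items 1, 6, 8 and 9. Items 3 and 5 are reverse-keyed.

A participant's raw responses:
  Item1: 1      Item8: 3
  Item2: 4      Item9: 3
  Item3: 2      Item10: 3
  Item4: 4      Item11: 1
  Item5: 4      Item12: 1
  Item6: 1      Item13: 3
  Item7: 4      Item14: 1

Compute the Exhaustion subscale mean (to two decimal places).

Exhaustion items: 3, 11, 12, 13.
Of these, item 3 is reverse-keyed; reverse-coded value = 5 − response.
  item 3: 5 − 2 = 3
  item 11: 1
  item 12: 1
  item 13: 3
Sum = 3 + 1 + 1 + 3 = 8
Mean = 8 / 4 = 2.00

2.00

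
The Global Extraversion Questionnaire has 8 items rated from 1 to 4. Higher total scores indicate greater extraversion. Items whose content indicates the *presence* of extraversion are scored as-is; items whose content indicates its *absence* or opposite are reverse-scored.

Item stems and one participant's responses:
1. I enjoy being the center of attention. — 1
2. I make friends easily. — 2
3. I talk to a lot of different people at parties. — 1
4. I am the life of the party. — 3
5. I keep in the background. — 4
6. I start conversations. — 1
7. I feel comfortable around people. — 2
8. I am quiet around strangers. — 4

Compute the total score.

12

Items 5, 8 describe the absence/opposite of extraversion → reverse-score.
reverse-coded value = 5 − response.
  item 1: 1
  item 2: 2
  item 3: 1
  item 4: 3
  item 5: 5 − 4 = 1
  item 6: 1
  item 7: 2
  item 8: 5 − 4 = 1
Total = 1 + 2 + 1 + 3 + 1 + 1 + 2 + 1 = 12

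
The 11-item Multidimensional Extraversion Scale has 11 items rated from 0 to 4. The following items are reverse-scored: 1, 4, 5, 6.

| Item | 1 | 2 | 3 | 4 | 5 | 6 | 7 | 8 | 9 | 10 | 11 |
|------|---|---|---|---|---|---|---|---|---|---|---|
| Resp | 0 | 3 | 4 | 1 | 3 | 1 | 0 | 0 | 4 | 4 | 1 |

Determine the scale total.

Raw sum = 21. Reverse-scored items: 1, 4, 5, 6; their raw sum = 5.
Each reversal replaces raw with 4 − raw, changing the total by 4 − 2·raw per item.
Total = 21 + 4·4 − 2·5 = 21 + 16 − 10 = 27

27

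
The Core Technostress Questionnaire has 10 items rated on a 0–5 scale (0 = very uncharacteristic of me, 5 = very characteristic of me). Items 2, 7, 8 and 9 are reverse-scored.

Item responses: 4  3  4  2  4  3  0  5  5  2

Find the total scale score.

Reverse-scored items use 5 − raw:
  item 2: 5 − 3 = 2
  item 7: 5 − 0 = 5
  item 8: 5 − 5 = 0
  item 9: 5 − 5 = 0
Scored items: 4, 2, 4, 2, 4, 3, 5, 0, 0, 2
Total = 4 + 2 + 4 + 2 + 4 + 3 + 5 + 0 + 0 + 2 = 26

26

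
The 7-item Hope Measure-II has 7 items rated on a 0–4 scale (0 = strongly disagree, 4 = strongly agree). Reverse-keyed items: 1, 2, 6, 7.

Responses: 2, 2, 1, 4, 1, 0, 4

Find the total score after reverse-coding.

Reverse-coded items (on a 0–4 scale, reversed = 4 − raw):
  item 1: 4 − 2 = 2
  item 2: 4 − 2 = 2
  item 6: 4 − 0 = 4
  item 7: 4 − 4 = 0
After reverse-coding: 2, 2, 1, 4, 1, 4, 0
Total = 2 + 2 + 1 + 4 + 1 + 4 + 0 = 14

14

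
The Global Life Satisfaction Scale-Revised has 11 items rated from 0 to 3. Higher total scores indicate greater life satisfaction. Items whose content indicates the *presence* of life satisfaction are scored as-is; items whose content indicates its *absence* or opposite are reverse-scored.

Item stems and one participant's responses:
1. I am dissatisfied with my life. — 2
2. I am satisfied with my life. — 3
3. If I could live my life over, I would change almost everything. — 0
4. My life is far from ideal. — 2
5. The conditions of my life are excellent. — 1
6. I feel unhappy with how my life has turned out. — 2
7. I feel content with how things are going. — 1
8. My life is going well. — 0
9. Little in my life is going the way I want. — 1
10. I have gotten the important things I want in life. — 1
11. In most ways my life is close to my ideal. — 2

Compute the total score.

Items 1, 3, 4, 6, 9 describe the absence/opposite of life satisfaction → reverse-score.
on a 0–3 scale, reversed = 3 − raw.
  item 1: 3 − 2 = 1
  item 2: 3
  item 3: 3 − 0 = 3
  item 4: 3 − 2 = 1
  item 5: 1
  item 6: 3 − 2 = 1
  item 7: 1
  item 8: 0
  item 9: 3 − 1 = 2
  item 10: 1
  item 11: 2
Total = 1 + 3 + 3 + 1 + 1 + 1 + 1 + 0 + 2 + 1 + 2 = 16

16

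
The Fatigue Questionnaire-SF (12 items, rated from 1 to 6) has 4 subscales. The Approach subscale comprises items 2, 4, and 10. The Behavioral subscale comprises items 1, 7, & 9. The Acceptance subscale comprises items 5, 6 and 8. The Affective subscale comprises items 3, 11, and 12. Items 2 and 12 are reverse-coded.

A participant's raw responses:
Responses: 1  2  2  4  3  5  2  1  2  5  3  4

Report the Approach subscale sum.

14

Approach items: 2, 4, 10.
Of these, item 2 is reverse-coded; reverse-coded value = 7 − response.
  item 2: 7 − 2 = 5
  item 4: 4
  item 10: 5
Sum = 5 + 4 + 5 = 14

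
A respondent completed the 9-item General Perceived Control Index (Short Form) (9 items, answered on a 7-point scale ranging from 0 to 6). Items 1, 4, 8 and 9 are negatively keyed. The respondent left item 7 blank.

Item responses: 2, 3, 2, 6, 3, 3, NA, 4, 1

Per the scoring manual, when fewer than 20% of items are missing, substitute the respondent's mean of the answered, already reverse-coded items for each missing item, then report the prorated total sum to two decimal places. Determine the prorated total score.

24.75

Reverse-coded (reverse-coded value = 6 − response):
  item 1: 6 − 2 = 4
  item 4: 6 − 6 = 0
  item 8: 6 − 4 = 2
  item 9: 6 − 1 = 5
Completed scored items (8 of 9): 4, 3, 2, 0, 3, 3, 2, 5; sum = 22.
Person mean = 22 / 8 ≈ 2.7500
Prorated total = (22 / 8) × 9 = 24.75 (to 2 dp)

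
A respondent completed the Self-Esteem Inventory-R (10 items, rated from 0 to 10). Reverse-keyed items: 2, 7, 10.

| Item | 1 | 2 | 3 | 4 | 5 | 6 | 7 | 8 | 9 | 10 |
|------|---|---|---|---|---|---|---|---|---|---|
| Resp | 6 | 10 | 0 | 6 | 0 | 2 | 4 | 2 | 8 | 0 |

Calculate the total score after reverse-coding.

40

Apply reverse scoring (reverse-coded value = 10 − response):
  item 2: 10 − 10 = 0
  item 7: 10 − 4 = 6
  item 10: 10 − 0 = 10
After reverse-coding: 6, 0, 0, 6, 0, 2, 6, 2, 8, 10
Total = 6 + 0 + 0 + 6 + 0 + 2 + 6 + 2 + 8 + 10 = 40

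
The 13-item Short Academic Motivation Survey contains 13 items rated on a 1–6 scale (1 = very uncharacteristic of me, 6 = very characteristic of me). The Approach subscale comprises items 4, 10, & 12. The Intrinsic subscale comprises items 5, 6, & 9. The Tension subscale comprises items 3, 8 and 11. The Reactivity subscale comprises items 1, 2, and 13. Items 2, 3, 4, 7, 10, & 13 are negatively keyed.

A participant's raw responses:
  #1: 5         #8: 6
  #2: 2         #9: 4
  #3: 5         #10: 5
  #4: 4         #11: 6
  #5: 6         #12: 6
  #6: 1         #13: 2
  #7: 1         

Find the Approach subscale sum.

11

Approach items: 4, 10, 12.
Of these, items 4 and 10 are negatively keyed; on a 1–6 scale, reversed = 7 − raw.
  item 4: 7 − 4 = 3
  item 10: 7 − 5 = 2
  item 12: 6
Sum = 3 + 2 + 6 = 11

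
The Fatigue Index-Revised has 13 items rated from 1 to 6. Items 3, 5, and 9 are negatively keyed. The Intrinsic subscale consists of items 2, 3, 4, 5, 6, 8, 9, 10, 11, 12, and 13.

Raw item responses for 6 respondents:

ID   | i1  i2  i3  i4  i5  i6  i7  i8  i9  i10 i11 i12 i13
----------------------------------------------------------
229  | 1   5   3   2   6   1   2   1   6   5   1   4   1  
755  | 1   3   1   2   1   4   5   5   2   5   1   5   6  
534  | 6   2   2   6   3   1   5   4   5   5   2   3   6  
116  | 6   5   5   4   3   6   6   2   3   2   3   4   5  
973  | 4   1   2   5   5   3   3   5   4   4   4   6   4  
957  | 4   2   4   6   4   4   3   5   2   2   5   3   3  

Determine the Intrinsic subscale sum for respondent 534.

40

Respondent 534 raw: 6, 2, 2, 6, 3, 1, 5, 4, 5, 5, 2, 3, 6.
Intrinsic items: 2, 3, 4, 5, 6, 8, 9, 10, 11, 12, 13.
Reverse-coded (on a 1–6 scale, reversed = 7 − raw):
  item 2: 2
  item 3: 7 − 2 = 5
  item 4: 6
  item 5: 7 − 3 = 4
  item 6: 1
  item 8: 4
  item 9: 7 − 5 = 2
  item 10: 5
  item 11: 2
  item 12: 3
  item 13: 6
Sum = 2 + 5 + 6 + 4 + 1 + 4 + 2 + 5 + 2 + 3 + 6 = 40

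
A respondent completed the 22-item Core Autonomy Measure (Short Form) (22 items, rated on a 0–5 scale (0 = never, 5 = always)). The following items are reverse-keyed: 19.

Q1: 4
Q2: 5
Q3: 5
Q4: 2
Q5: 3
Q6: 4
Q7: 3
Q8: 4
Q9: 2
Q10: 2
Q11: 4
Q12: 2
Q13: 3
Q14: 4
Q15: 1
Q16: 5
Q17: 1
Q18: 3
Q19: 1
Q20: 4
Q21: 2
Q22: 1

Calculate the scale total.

Apply reverse scoring (reversed = (0+5) − raw = 5 − raw):
  item 19: 5 − 1 = 4
Scored responses: 4, 5, 5, 2, 3, 4, 3, 4, 2, 2, 4, 2, 3, 4, 1, 5, 1, 3, 4, 4, 2, 1
Total = 4 + 5 + 5 + 2 + 3 + 4 + 3 + 4 + 2 + 2 + 4 + 2 + 3 + 4 + 1 + 5 + 1 + 3 + 4 + 4 + 2 + 1 = 68

68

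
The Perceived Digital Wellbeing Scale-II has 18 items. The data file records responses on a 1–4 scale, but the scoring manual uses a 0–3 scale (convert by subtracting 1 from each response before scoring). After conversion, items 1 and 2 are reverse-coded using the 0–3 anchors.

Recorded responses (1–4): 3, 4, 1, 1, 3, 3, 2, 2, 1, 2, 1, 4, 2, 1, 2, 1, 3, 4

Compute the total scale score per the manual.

18

Convert to 0–3: 2, 3, 0, 0, 2, 2, 1, 1, 0, 1, 0, 3, 1, 0, 1, 0, 2, 3
Reverse-coded (on a 0–3 scale, reversed = 3 − raw):
  item 1: 3 − 2 = 1
  item 2: 3 − 3 = 0
Scored: 1, 0, 0, 0, 2, 2, 1, 1, 0, 1, 0, 3, 1, 0, 1, 0, 2, 3
Total = 18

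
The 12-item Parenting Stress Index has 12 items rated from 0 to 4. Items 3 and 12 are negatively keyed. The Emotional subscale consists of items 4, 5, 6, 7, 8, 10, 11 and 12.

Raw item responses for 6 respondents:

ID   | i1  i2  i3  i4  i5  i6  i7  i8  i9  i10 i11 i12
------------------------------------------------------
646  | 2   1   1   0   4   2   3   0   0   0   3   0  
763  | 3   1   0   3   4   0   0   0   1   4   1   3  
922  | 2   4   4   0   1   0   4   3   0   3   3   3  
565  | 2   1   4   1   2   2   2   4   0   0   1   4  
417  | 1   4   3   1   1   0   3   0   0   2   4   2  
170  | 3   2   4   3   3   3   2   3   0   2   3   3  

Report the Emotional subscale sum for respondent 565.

Respondent 565 raw: 2, 1, 4, 1, 2, 2, 2, 4, 0, 0, 1, 4.
Emotional items: 4, 5, 6, 7, 8, 10, 11, 12.
Reverse-coded (reversed = (0+4) − raw = 4 − raw):
  item 4: 1
  item 5: 2
  item 6: 2
  item 7: 2
  item 8: 4
  item 10: 0
  item 11: 1
  item 12: 4 − 4 = 0
Sum = 1 + 2 + 2 + 2 + 4 + 0 + 1 + 0 = 12

12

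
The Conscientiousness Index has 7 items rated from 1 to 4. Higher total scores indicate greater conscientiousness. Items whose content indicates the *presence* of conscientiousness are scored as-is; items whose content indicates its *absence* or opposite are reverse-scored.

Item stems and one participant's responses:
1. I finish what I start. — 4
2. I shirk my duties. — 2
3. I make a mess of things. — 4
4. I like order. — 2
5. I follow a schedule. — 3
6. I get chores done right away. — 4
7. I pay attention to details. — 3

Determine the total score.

20

Items 2, 3 describe the absence/opposite of conscientiousness → reverse-score.
on a 1–4 scale, reversed = 5 − raw.
  item 1: 4
  item 2: 5 − 2 = 3
  item 3: 5 − 4 = 1
  item 4: 2
  item 5: 3
  item 6: 4
  item 7: 3
Total = 4 + 3 + 1 + 2 + 3 + 4 + 3 = 20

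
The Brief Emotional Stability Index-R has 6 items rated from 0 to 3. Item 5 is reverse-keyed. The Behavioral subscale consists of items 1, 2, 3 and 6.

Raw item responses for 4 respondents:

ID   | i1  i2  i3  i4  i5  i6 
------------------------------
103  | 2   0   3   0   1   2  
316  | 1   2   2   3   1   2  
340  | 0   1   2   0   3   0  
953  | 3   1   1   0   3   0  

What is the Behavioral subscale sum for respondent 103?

7

Respondent 103 raw: 2, 0, 3, 0, 1, 2.
Behavioral items: 1, 2, 3, 6.
Reverse-coded (reverse-coded value = 3 − response):
  item 1: 2
  item 2: 0
  item 3: 3
  item 6: 2
Sum = 2 + 0 + 3 + 2 = 7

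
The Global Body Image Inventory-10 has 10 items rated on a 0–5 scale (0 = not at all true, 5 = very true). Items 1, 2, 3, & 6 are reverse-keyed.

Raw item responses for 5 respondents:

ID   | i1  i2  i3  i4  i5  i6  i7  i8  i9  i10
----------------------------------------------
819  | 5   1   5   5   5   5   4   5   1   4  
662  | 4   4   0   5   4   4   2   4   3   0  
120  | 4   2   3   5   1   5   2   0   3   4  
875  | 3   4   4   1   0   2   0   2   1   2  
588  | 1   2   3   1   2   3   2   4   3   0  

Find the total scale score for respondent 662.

26

Respondent 662 raw: 4, 4, 0, 5, 4, 4, 2, 4, 3, 0.
Reverse-coded (reversed = (0+5) − raw = 5 − raw):
  item 1: 5 − 4 = 1
  item 2: 5 − 4 = 1
  item 3: 5 − 0 = 5
  item 4: 5
  item 5: 4
  item 6: 5 − 4 = 1
  item 7: 2
  item 8: 4
  item 9: 3
  item 10: 0
Sum = 1 + 1 + 5 + 5 + 4 + 1 + 2 + 4 + 3 + 0 = 26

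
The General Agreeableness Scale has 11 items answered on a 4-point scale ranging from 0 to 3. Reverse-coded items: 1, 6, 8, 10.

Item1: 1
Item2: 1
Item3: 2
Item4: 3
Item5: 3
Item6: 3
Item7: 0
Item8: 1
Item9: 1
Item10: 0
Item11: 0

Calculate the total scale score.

17

Apply reverse scoring (on a 0–3 scale, reversed = 3 − raw):
  item 1: 3 − 1 = 2
  item 6: 3 − 3 = 0
  item 8: 3 − 1 = 2
  item 10: 3 − 0 = 3
Scored responses: 2, 1, 2, 3, 3, 0, 0, 2, 1, 3, 0
Total = 2 + 1 + 2 + 3 + 3 + 0 + 0 + 2 + 1 + 3 + 0 = 17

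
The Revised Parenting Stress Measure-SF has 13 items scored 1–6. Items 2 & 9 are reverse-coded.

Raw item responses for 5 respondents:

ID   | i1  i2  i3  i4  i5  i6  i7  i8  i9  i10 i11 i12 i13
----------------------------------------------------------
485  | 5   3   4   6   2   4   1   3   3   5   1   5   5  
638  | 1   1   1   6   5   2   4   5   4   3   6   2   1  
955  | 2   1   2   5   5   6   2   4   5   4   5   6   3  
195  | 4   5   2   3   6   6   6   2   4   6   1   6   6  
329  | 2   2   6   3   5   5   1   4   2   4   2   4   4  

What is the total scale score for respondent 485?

Respondent 485 raw: 5, 3, 4, 6, 2, 4, 1, 3, 3, 5, 1, 5, 5.
Reverse-coded (on a 1–6 scale, reversed = 7 − raw):
  item 1: 5
  item 2: 7 − 3 = 4
  item 3: 4
  item 4: 6
  item 5: 2
  item 6: 4
  item 7: 1
  item 8: 3
  item 9: 7 − 3 = 4
  item 10: 5
  item 11: 1
  item 12: 5
  item 13: 5
Sum = 5 + 4 + 4 + 6 + 2 + 4 + 1 + 3 + 4 + 5 + 1 + 5 + 5 = 49

49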